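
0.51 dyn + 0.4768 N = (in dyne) 4.768e+04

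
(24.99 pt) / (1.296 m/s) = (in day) 7.873e-08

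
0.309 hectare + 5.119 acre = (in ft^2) 2.562e+05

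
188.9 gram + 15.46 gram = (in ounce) 7.209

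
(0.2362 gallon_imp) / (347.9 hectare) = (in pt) 8.749e-07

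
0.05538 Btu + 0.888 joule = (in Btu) 0.05622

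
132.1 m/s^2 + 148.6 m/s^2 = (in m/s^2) 280.7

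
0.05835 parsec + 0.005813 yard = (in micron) 1.8e+21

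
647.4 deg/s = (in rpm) 107.9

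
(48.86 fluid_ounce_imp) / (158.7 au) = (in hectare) 5.847e-21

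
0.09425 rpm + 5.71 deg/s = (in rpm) 1.046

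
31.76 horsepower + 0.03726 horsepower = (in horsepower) 31.8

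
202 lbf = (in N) 898.5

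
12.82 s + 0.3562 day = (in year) 0.0009763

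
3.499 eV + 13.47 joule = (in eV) 8.407e+19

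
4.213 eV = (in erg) 6.75e-12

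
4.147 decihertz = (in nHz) 4.147e+08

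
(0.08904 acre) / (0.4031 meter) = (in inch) 3.519e+04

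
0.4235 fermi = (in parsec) 1.372e-32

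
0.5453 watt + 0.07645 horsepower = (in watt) 57.55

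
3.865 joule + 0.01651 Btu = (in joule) 21.28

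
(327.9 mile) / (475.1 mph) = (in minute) 41.41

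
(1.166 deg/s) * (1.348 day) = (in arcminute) 8.148e+06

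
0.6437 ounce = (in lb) 0.04023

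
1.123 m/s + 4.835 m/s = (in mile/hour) 13.33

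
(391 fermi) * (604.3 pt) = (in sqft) 8.972e-13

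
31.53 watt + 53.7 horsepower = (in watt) 4.008e+04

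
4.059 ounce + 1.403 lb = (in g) 751.5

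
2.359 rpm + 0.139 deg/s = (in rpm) 2.382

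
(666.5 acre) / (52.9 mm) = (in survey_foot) 1.673e+08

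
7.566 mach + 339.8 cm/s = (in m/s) 2580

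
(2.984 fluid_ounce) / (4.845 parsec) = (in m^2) 5.903e-22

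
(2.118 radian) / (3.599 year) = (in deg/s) 1.069e-06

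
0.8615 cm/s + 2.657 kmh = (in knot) 1.451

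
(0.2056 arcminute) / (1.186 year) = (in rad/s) 1.599e-12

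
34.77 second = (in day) 0.0004024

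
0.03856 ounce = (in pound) 0.00241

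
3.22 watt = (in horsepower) 0.004318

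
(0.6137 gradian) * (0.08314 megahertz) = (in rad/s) 801.5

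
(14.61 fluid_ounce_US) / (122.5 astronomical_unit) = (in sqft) 2.538e-16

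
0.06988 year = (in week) 3.644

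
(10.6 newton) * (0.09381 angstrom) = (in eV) 6.206e+08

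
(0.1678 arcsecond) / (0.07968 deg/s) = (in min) 9.75e-06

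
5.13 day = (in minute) 7387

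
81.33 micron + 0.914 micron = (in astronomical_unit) 5.498e-16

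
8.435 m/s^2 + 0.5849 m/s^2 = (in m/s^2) 9.02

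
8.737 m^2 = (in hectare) 0.0008737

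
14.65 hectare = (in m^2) 1.465e+05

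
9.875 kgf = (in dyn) 9.684e+06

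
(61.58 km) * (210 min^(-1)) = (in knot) 4.19e+05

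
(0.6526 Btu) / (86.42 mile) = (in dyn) 495.1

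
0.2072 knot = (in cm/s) 10.66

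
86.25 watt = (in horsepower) 0.1157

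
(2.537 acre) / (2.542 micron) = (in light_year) 4.269e-07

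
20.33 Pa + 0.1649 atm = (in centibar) 16.73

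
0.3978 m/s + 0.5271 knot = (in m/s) 0.669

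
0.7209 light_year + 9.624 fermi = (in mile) 4.238e+12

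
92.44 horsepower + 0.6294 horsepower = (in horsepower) 93.07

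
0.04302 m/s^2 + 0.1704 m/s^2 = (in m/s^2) 0.2134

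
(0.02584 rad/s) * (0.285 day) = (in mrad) 6.363e+05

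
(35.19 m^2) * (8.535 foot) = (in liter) 9.155e+04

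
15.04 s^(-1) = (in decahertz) 1.504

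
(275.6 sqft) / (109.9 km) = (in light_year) 2.463e-20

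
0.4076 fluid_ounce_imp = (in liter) 0.01158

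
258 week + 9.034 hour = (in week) 258.1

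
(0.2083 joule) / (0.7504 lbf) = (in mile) 3.878e-05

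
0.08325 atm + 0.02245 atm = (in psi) 1.553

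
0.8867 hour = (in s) 3192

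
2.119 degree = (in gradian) 2.354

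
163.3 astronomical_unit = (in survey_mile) 1.518e+10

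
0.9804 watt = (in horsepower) 0.001315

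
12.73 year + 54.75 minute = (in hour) 1.115e+05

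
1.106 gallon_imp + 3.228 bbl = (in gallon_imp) 114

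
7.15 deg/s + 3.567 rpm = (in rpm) 4.759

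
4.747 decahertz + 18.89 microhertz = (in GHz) 4.747e-08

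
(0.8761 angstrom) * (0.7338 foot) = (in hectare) 1.96e-15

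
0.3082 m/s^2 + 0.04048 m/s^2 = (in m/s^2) 0.3487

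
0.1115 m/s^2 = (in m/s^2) 0.1115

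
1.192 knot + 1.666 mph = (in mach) 0.003988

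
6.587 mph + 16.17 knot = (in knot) 21.89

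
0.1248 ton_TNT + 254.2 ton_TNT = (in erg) 1.064e+19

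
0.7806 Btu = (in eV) 5.14e+21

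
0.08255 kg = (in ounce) 2.912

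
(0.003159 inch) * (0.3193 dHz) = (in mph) 5.731e-06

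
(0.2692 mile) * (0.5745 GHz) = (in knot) 4.838e+11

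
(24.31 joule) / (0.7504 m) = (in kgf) 3.303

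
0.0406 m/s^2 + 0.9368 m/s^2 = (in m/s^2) 0.9774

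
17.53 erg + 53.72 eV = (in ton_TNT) 4.19e-16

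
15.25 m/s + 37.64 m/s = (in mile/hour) 118.3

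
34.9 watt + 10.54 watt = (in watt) 45.44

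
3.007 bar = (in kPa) 300.7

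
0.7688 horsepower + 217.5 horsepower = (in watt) 1.628e+05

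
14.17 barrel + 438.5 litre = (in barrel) 16.93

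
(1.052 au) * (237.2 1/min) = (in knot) 1.209e+12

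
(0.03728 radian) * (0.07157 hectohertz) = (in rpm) 2.548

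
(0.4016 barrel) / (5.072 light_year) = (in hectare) 1.331e-22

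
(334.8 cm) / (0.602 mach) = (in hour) 4.537e-06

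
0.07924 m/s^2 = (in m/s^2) 0.07924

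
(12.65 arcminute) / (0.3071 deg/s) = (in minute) 0.01144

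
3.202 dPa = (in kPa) 0.0003202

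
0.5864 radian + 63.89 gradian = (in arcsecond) 3.28e+05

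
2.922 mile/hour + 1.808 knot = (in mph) 5.003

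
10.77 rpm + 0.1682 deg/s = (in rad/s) 1.131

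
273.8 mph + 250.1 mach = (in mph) 1.908e+05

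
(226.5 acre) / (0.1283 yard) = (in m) 7.813e+06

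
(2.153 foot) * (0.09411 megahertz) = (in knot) 1.2e+05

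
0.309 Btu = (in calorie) 77.92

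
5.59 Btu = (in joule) 5898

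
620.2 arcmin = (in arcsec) 3.721e+04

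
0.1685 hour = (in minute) 10.11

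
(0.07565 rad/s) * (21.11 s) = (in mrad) 1597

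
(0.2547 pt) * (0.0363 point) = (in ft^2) 1.239e-08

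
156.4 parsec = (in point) 1.368e+22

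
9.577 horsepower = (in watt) 7142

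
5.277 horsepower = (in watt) 3935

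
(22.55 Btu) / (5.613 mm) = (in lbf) 9.529e+05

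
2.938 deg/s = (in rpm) 0.4897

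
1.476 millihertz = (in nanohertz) 1.476e+06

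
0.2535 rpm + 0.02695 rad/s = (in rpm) 0.5109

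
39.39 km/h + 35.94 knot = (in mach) 0.08643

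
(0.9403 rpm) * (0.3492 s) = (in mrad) 34.39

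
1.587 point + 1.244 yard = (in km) 0.001138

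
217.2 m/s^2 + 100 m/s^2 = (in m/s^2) 317.2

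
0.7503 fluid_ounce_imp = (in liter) 0.02132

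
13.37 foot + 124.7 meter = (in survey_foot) 422.5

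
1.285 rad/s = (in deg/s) 73.63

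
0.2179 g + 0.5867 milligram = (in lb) 0.0004817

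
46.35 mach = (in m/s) 1.578e+04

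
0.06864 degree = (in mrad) 1.198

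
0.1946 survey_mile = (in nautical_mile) 0.1691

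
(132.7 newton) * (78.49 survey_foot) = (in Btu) 3.009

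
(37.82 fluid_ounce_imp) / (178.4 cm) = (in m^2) 0.0006023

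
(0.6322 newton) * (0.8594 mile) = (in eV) 5.457e+21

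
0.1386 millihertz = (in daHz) 1.386e-05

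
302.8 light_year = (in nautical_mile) 1.547e+15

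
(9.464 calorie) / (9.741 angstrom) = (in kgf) 4.145e+09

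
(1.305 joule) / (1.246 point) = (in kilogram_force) 302.7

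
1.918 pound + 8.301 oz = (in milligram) 1.105e+06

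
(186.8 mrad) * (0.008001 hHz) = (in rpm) 1.427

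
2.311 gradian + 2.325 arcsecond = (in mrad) 36.31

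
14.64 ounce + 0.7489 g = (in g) 415.8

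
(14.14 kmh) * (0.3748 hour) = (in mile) 3.293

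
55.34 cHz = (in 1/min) 33.2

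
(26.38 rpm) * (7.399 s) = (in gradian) 1301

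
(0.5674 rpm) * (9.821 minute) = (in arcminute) 1.204e+05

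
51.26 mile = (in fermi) 8.249e+19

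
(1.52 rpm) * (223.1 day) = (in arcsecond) 6.329e+11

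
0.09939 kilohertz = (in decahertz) 9.939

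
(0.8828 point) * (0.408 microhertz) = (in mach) 3.732e-13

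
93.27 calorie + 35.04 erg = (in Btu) 0.3699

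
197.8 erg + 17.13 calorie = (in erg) 7.167e+08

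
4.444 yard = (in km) 0.004064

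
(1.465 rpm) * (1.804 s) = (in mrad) 276.8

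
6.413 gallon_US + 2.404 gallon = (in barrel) 0.2099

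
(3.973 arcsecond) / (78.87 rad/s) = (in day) 2.827e-12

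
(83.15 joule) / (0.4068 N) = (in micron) 2.044e+08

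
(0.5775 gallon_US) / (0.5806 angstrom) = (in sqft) 4.053e+08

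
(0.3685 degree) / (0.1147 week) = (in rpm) 8.853e-07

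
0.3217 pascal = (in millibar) 0.003217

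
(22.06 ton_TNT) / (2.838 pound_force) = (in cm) 7.311e+11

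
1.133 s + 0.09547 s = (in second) 1.228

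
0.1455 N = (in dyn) 1.455e+04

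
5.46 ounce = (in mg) 1.548e+05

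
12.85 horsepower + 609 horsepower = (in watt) 4.637e+05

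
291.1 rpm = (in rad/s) 30.48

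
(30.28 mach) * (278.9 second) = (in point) 8.151e+09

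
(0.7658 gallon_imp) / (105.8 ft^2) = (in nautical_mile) 1.912e-07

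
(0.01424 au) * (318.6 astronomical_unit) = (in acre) 2.509e+19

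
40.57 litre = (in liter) 40.57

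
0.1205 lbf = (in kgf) 0.05466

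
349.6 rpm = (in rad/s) 36.61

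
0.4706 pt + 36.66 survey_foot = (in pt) 3.167e+04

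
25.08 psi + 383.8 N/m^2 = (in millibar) 1733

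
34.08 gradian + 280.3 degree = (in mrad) 5427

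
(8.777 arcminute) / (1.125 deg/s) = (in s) 0.13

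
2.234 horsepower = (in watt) 1666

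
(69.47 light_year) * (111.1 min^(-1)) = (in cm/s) 1.217e+20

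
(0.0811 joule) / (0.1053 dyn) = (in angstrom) 7.702e+14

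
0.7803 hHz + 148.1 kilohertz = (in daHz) 1.482e+04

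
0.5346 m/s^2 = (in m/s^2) 0.5346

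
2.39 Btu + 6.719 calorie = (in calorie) 609.4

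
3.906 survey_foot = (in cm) 119.1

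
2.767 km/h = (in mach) 0.002257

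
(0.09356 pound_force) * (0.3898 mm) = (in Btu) 1.538e-07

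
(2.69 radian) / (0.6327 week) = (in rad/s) 7.03e-06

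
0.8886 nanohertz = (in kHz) 8.886e-13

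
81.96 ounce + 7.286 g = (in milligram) 2.331e+06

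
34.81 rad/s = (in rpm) 332.4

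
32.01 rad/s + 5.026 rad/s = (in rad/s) 37.04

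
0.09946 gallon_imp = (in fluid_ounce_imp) 15.91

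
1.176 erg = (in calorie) 2.811e-08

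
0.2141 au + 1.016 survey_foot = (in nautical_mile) 1.729e+07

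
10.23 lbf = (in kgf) 4.64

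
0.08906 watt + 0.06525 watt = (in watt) 0.1543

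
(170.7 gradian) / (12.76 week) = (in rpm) 3.318e-06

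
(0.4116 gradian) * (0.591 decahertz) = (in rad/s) 0.03821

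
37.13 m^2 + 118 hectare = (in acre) 291.6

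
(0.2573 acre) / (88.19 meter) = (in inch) 464.8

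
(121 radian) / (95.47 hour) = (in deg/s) 0.02017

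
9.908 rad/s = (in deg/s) 567.7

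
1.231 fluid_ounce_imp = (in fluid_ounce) 1.183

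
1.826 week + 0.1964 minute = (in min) 1.841e+04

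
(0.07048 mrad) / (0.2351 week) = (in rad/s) 4.957e-10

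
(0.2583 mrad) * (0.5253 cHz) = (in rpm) 1.296e-05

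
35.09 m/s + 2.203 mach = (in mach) 2.306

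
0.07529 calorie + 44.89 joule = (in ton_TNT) 1.08e-08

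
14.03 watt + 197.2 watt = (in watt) 211.2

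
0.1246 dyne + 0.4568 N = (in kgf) 0.04658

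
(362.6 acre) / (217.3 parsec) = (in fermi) 218.8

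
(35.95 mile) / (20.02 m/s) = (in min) 48.17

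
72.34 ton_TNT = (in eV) 1.889e+30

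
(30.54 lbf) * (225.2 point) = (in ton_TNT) 2.579e-09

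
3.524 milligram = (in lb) 7.769e-06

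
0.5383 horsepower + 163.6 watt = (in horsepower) 0.7577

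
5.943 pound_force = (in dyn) 2.644e+06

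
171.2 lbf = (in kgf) 77.66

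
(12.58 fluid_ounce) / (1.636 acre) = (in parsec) 1.821e-24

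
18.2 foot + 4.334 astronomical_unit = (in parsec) 2.101e-05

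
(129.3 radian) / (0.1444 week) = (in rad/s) 0.001481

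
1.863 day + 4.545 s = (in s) 1.61e+05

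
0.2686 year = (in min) 1.412e+05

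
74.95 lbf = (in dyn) 3.334e+07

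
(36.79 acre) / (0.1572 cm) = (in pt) 2.685e+11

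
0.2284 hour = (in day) 0.009517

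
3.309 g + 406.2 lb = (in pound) 406.2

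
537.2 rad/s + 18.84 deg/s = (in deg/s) 3.08e+04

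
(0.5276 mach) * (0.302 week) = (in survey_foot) 1.077e+08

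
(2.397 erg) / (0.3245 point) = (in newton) 0.002094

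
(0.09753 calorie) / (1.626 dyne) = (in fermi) 2.51e+19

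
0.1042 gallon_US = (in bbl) 0.002481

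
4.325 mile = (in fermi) 6.96e+18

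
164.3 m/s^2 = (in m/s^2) 164.3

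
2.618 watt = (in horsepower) 0.003511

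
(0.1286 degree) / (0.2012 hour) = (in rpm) 2.959e-05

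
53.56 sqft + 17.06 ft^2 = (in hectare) 0.0006561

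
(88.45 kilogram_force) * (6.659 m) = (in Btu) 5.475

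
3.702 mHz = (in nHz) 3.702e+06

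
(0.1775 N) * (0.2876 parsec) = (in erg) 1.575e+22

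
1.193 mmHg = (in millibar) 1.591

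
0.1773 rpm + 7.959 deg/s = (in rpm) 1.504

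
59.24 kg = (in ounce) 2090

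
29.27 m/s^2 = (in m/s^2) 29.27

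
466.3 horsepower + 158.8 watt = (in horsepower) 466.5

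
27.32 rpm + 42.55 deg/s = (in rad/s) 3.604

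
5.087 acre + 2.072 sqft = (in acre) 5.087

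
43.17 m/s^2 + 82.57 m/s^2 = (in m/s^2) 125.7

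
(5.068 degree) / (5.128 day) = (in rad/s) 1.996e-07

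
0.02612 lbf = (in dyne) 1.162e+04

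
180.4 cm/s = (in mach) 0.005298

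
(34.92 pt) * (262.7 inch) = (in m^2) 0.0822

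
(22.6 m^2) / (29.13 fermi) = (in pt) 2.199e+18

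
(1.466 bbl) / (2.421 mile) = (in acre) 1.478e-08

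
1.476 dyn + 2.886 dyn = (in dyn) 4.362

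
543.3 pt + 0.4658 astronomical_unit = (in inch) 2.743e+12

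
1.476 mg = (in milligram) 1.476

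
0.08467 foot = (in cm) 2.581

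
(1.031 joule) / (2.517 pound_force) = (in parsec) 2.984e-18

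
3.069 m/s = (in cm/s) 306.9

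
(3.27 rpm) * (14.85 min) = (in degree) 1.748e+04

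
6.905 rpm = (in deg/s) 41.43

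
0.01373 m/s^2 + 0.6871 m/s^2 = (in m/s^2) 0.7008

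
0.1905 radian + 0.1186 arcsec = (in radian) 0.1905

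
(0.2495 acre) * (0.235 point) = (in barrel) 0.5265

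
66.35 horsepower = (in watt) 4.948e+04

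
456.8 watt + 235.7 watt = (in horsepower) 0.9287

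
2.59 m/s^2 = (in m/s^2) 2.59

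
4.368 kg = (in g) 4368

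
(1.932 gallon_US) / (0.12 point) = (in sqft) 1860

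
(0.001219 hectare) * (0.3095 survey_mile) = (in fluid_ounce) 2.053e+08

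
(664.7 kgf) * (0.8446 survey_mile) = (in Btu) 8398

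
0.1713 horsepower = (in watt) 127.7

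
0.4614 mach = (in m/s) 157.1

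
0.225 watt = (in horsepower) 0.0003017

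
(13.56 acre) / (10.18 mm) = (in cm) 5.391e+08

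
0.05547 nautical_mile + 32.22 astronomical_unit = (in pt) 1.366e+16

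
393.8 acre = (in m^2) 1.594e+06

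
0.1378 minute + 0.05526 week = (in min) 557.2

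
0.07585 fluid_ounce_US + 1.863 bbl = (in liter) 296.2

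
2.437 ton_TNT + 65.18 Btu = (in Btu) 9.664e+06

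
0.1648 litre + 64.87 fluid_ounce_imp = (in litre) 2.008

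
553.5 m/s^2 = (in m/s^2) 553.5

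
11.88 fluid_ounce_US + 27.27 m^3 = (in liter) 2.727e+04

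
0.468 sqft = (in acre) 1.074e-05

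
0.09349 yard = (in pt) 242.3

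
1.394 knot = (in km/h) 2.582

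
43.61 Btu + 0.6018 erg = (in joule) 4.601e+04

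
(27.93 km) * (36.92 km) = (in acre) 2.548e+05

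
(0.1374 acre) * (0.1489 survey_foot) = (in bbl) 158.7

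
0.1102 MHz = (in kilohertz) 110.2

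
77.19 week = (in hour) 1.297e+04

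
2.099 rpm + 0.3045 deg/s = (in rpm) 2.15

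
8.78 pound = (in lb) 8.78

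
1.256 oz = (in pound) 0.0785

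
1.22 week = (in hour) 205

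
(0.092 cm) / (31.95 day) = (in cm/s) 3.333e-08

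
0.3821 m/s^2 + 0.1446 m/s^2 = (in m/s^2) 0.5267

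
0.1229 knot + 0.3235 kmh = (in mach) 0.0004496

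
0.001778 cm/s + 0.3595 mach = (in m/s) 122.4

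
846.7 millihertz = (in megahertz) 8.467e-07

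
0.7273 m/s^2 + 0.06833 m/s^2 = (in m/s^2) 0.7956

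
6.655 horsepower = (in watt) 4963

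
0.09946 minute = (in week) 9.867e-06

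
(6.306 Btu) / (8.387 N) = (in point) 2.249e+06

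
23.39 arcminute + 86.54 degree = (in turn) 0.2415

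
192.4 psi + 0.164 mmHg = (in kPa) 1327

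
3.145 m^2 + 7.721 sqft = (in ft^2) 41.57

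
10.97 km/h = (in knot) 5.923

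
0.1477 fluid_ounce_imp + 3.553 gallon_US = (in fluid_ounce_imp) 473.5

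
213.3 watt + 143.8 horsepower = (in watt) 1.074e+05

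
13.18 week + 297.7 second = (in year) 0.2528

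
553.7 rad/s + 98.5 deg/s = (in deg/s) 3.182e+04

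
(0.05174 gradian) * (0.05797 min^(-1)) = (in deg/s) 4.499e-05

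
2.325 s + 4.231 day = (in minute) 6093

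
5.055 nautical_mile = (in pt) 2.654e+07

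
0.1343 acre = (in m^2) 543.5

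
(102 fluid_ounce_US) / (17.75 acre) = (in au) 2.807e-19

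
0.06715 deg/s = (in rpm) 0.01119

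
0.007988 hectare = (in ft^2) 859.8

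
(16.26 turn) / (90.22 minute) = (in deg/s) 1.081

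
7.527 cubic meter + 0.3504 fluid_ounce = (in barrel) 47.34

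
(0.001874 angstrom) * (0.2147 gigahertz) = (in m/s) 4.023e-05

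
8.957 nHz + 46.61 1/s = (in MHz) 4.661e-05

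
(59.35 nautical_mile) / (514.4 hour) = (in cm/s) 5.936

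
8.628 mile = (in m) 1.389e+04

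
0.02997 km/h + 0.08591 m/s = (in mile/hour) 0.2108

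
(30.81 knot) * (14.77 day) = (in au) 0.0001352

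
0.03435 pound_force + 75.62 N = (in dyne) 7.577e+06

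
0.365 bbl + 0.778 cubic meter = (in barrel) 5.258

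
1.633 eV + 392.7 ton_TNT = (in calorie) 3.927e+11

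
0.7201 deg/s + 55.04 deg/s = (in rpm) 9.293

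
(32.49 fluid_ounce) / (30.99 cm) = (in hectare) 3.1e-07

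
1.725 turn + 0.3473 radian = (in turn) 1.78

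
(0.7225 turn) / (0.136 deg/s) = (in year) 6.064e-05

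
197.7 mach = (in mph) 1.506e+05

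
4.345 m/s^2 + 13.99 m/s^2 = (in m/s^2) 18.34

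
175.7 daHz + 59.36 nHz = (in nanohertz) 1.757e+12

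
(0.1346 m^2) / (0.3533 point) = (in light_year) 1.141e-13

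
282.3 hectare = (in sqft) 3.039e+07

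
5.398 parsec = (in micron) 1.666e+23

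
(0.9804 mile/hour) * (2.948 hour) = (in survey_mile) 2.89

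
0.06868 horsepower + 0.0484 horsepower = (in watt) 87.31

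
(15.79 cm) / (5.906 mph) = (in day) 6.922e-07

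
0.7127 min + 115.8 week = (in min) 1.167e+06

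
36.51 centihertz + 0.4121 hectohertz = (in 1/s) 41.58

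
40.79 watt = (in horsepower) 0.0547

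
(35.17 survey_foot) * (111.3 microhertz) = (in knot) 0.002319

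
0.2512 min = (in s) 15.07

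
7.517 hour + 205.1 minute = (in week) 0.06509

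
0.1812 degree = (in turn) 0.0005033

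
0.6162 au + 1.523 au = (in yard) 3.5e+11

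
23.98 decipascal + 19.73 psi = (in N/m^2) 1.36e+05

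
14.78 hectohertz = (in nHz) 1.478e+12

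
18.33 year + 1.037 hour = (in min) 9.634e+06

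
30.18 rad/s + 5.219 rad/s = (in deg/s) 2028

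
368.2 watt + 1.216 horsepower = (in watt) 1275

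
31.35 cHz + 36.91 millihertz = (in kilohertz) 0.0003504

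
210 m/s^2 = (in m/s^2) 210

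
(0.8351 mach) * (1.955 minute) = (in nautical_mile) 18.01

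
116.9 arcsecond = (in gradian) 0.03608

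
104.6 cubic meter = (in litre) 1.046e+05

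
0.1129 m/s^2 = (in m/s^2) 0.1129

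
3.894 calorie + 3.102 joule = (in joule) 19.39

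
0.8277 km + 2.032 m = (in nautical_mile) 0.448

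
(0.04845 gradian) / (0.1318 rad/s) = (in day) 6.683e-08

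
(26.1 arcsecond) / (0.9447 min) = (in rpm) 2.132e-05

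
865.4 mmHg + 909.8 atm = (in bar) 923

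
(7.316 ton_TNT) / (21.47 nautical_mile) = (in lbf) 1.731e+05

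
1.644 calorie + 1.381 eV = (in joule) 6.878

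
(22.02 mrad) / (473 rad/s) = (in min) 7.759e-07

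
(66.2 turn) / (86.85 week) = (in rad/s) 7.919e-06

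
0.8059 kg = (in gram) 805.9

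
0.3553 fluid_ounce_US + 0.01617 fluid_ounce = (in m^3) 1.099e-05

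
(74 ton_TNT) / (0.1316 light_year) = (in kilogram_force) 2.536e-05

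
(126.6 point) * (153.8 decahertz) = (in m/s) 68.69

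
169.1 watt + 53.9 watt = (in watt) 223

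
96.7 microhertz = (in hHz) 9.67e-07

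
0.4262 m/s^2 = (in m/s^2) 0.4262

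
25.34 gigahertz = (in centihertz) 2.534e+12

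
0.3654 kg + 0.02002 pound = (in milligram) 3.745e+05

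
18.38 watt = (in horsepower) 0.02465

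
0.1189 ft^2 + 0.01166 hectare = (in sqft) 1255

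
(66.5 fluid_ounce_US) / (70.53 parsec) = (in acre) 2.233e-25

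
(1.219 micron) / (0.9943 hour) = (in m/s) 3.406e-10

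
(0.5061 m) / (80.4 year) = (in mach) 5.862e-13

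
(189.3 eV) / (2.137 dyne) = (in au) 9.487e-24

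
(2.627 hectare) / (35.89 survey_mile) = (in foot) 1.492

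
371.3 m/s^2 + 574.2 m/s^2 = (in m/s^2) 945.5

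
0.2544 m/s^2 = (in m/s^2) 0.2544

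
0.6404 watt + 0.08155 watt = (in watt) 0.7219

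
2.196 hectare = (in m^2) 2.196e+04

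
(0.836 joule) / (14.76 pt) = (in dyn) 1.606e+07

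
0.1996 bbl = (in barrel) 0.1996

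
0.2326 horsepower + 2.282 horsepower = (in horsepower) 2.515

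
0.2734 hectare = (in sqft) 2.943e+04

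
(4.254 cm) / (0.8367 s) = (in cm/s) 5.084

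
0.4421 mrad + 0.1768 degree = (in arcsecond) 727.7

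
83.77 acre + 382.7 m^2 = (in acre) 83.86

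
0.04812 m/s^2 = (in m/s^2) 0.04812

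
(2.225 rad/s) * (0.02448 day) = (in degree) 2.696e+05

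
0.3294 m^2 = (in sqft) 3.546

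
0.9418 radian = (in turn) 0.1499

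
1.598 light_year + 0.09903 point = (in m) 1.512e+16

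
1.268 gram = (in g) 1.268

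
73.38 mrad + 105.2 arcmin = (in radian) 0.104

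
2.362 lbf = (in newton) 10.51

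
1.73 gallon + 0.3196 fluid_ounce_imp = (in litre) 6.558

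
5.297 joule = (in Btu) 0.005021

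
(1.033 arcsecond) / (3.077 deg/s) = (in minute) 1.554e-06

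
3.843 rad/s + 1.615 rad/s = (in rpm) 52.12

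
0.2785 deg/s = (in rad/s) 0.004861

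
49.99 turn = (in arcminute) 1.08e+06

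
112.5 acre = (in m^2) 4.553e+05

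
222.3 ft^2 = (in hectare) 0.002065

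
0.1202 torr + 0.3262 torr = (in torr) 0.4464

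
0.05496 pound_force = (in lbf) 0.05496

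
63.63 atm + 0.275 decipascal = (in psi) 935.1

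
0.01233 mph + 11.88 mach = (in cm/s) 4.045e+05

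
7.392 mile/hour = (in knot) 6.423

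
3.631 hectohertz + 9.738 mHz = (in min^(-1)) 2.179e+04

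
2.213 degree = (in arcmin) 132.8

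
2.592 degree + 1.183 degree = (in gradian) 4.194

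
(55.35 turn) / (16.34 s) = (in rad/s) 21.28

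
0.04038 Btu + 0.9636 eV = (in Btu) 0.04038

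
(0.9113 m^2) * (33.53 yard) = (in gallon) 7381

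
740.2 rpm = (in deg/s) 4441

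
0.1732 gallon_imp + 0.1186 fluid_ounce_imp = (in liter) 0.7908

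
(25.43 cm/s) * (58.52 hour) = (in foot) 1.758e+05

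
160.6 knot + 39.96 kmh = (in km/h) 337.4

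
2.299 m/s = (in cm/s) 229.9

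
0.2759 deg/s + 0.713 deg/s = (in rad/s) 0.01726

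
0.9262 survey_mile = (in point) 4.225e+06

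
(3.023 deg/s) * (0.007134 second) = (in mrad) 0.3764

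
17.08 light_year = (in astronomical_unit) 1.08e+06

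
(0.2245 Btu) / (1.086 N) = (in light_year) 2.305e-14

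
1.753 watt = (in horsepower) 0.002351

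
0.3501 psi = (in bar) 0.02414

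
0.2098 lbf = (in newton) 0.9332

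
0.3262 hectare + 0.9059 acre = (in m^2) 6928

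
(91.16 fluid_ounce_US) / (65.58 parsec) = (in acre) 3.292e-25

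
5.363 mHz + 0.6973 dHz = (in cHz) 7.509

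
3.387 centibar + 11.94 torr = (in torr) 37.34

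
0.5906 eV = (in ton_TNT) 2.262e-29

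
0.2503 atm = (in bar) 0.2536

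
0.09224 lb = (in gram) 41.84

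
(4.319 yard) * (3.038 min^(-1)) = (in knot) 0.3887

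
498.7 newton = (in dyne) 4.987e+07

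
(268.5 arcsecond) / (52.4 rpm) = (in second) 0.0002372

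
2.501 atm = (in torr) 1901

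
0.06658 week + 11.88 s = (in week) 0.0666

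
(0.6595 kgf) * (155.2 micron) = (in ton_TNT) 2.399e-13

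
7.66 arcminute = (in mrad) 2.228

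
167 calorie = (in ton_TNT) 1.67e-07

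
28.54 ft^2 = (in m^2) 2.651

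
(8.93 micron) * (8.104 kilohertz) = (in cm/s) 7.237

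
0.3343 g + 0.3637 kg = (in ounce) 12.84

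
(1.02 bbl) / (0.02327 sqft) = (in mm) 7.501e+04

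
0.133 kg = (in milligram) 1.33e+05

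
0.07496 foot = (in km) 2.285e-05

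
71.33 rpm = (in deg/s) 428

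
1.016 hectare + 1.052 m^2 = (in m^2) 1.016e+04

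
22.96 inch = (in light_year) 6.164e-17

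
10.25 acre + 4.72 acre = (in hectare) 6.058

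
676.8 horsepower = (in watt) 5.047e+05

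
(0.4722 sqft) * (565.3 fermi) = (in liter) 2.48e-11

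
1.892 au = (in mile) 1.759e+08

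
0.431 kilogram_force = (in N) 4.227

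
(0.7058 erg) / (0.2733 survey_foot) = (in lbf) 1.905e-07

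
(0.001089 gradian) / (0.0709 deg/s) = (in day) 1.6e-07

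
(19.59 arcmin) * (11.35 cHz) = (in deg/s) 0.03706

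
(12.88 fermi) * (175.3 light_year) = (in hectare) 2.136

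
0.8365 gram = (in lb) 0.001844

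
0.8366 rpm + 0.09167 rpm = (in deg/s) 5.57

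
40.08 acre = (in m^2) 1.622e+05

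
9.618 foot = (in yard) 3.206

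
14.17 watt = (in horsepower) 0.019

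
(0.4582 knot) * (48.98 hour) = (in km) 41.56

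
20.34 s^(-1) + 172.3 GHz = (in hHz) 1.723e+09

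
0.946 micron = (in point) 0.002682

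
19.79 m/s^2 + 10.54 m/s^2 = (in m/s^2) 30.33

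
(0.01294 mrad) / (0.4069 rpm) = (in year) 9.63e-12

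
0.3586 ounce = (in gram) 10.17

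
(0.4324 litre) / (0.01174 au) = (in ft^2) 2.65e-12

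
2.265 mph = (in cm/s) 101.3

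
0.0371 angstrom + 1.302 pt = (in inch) 0.01808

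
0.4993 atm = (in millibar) 505.9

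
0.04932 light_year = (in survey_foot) 1.531e+15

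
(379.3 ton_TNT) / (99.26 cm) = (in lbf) 3.594e+11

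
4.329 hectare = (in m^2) 4.329e+04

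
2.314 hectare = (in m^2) 2.314e+04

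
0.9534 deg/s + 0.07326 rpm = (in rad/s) 0.02431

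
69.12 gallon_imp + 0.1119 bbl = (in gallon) 87.71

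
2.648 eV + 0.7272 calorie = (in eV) 1.899e+19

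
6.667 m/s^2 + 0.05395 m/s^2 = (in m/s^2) 6.721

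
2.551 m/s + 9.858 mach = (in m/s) 3359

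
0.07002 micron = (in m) 7.002e-08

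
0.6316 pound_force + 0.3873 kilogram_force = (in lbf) 1.485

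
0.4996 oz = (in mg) 1.416e+04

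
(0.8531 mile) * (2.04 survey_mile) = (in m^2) 4.507e+06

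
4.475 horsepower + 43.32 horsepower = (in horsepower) 47.79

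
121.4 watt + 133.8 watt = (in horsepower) 0.3422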